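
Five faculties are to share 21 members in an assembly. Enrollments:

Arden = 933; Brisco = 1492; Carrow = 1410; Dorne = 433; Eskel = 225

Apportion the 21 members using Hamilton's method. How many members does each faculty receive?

The standard divisor is 4493/21 ≈ 213.952.
Standard quotas: Arden 4.361, Brisco 6.974, Carrow 6.590, Dorne 2.024, Eskel 1.052.
Lower quotas: Arden 4, Brisco 6, Carrow 6, Dorne 2, Eskel 1 (sum 19, leaving 2 seats).
Remainders in descending order: Brisco 0.974, Carrow 0.590, Arden 0.361, Eskel 0.052, Dorne 0.024.
Largest remainders: Brisco, Carrow receive the extra seats.

Arden: 4, Brisco: 7, Carrow: 7, Dorne: 2, Eskel: 1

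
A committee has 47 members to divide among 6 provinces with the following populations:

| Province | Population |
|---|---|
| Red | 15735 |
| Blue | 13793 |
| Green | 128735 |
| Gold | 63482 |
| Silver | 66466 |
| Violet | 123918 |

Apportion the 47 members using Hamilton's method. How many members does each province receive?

Total 412129; standard divisor 412129/47 ≈ 8768.702.
Standard quotas: Red 1.7945, Blue 1.5730, Green 14.6812, Gold 7.2396, Silver 7.5799, Violet 14.1319.
Lower quotas: Red 1, Blue 1, Green 14, Gold 7, Silver 7, Violet 14 (sum 44, leaving 3 seats).
Remainders in descending order: Red 0.7945, Green 0.6812, Silver 0.5799, Blue 0.5730, Gold 0.2396, Violet 0.1319.
The surplus seats go to Red, Green, Silver.

Red 2, Blue 1, Green 15, Gold 7, Silver 8, Violet 14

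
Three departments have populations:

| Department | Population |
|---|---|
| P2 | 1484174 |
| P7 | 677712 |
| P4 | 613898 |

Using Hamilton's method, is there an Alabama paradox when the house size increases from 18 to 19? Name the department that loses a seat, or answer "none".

none

At 18 seats: P2 10, P7 4, P4 4.
At 19 seats: P2 10, P7 5, P4 4.
No department's allocation decreased.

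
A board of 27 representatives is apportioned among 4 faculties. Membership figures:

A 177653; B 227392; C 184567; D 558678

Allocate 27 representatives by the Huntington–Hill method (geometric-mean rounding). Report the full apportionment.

With divisor 41464: modified quotas A 4.285, B 5.484, C 4.451, D 13.474.
Geometric-mean thresholds: A √(4·5)=4.472, B √(5·6)=5.477, C √(4·5)=4.472, D √(13·14)=13.491.
Each quota rounded against its threshold gives A 4, B 6, C 4, D 13 (total 27).

A: 4, B: 6, C: 4, D: 13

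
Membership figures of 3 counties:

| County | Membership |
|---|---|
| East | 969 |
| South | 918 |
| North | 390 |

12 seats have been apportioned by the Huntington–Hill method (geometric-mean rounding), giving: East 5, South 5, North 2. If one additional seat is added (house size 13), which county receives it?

Priority for the next seat is population ÷ (√(s·(s+1))).
Priorities: East 176.914, South 167.603, North 159.217.
Highest priority: East.

East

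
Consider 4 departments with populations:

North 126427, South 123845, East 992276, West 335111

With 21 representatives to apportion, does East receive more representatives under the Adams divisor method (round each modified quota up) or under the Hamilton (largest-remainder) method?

Adams: North 2, South 2, East 12, West 5.
Hamilton: North 2, South 2, East 13, West 4.
East gets 12 under Adams and 13 under Hamilton.

Hamilton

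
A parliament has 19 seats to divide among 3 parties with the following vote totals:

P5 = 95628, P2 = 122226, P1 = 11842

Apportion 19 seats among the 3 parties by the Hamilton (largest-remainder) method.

P5: 8, P2: 10, P1: 1

Total 229696; standard divisor 229696/19 ≈ 12089.263.
Standard quotas: P5 7.9102, P2 10.1103, P1 0.9795.
Lower quotas: P5 7, P2 10, P1 0 (sum 17, leaving 2 seats).
Remainders in descending order: P1 0.9795, P5 0.9102, P2 0.1103.
The surplus seats go to P1, P5.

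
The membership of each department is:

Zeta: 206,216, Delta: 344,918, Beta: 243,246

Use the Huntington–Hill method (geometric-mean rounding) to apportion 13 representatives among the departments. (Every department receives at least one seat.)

Zeta 3, Delta 6, Beta 4

With divisor 61251: modified quotas Zeta 3.367, Delta 5.631, Beta 3.971.
Geometric-mean thresholds: Zeta √(3·4)=3.464, Delta √(5·6)=5.477, Beta √(3·4)=3.464.
Each quota rounded against its threshold gives Zeta 3, Delta 6, Beta 4 (total 13).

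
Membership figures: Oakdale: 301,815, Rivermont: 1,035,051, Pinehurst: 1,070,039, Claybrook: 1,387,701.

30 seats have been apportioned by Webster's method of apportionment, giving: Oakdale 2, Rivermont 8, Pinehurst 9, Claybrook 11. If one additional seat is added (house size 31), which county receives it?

Rivermont

Priority for the next seat is population ÷ (current seats + 0.5).
Priorities: Oakdale 120726.000, Rivermont 121770.706, Pinehurst 112635.684, Claybrook 120669.652.
Highest priority: Rivermont.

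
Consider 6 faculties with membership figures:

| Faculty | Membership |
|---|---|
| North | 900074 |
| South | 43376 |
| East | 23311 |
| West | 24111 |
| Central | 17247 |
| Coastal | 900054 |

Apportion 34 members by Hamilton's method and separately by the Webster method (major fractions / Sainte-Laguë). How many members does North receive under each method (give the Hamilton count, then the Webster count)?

Hamilton: North 16, South 1, East 0, West 1, Central 0, Coastal 16.
Webster: North 17, South 1, East 0, West 0, Central 0, Coastal 16.
North gets 16 under Hamilton and 17 under Webster.

16 and 17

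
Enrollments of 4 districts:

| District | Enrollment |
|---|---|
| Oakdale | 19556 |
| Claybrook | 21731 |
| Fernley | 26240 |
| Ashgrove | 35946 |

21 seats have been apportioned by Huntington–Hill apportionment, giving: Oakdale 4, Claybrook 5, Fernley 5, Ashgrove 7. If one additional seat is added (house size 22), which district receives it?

Ashgrove

Priority for the next seat is population ÷ (√(s·(s+1))).
Priorities: Oakdale 4372.855, Claybrook 3967.520, Fernley 4790.747, Ashgrove 4803.486.
Highest priority: Ashgrove.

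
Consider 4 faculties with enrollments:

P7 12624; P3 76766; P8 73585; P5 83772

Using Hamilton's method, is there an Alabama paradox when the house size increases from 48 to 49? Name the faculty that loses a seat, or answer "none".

At 48 seats: P7 3, P3 15, P8 14, P5 16.
At 49 seats: P7 2, P3 15, P8 15, P5 17.
P7 drops from 3 to 2.

P7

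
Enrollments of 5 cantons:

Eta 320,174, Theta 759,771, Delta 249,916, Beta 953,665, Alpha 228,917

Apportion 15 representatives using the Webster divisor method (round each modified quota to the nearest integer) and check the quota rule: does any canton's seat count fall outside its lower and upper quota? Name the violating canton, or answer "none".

none

Standard quotas: Eta 1.912, Theta 4.536, Delta 1.492, Beta 5.694, Alpha 1.367.
Webster allocation: Eta 2, Theta 5, Delta 1, Beta 6, Alpha 1.
Every allocation lies between the lower and upper quota.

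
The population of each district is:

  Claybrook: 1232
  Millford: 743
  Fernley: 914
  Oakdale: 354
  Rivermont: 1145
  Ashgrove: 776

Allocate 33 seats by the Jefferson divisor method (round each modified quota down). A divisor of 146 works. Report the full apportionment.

Claybrook 8, Millford 5, Fernley 6, Oakdale 2, Rivermont 7, Ashgrove 5

With modified divisor 146: modified quotas Claybrook 8.438, Millford 5.089, Fernley 6.260, Oakdale 2.425, Rivermont 7.842, Ashgrove 5.315.
Rounding down: Claybrook 8, Millford 5, Fernley 6, Oakdale 2, Rivermont 7, Ashgrove 5 (total 33).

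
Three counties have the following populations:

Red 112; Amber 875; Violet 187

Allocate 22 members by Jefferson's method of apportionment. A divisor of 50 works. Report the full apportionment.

Red 2, Amber 17, Violet 3

With modified divisor 50: modified quotas Red 2.240, Amber 17.500, Violet 3.740.
Rounding down: Red 2, Amber 17, Violet 3 (total 22).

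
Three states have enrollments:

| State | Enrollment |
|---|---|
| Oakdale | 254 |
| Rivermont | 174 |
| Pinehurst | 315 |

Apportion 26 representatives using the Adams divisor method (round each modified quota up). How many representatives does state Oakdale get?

9

Standard divisor 743/26 ≈ 28.577; standard quotas: Oakdale 8.888, Rivermont 6.089, Pinehurst 11.023.
Rounding up gives 9, 7, 12 = 28 seats, so the divisor must be adjusted.
With modified divisor 30: modified quotas Oakdale 8.467, Rivermont 5.800, Pinehurst 10.500.
Rounding up: Oakdale 9, Rivermont 6, Pinehurst 11 (total 26).
Oakdale receives 9.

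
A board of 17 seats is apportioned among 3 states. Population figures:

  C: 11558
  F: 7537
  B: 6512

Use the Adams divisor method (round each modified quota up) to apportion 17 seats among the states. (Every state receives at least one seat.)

Standard divisor 25607/17 ≈ 1506.294; standard quotas: C 7.673, F 5.004, B 4.323.
Rounding up gives 8, 6, 5 = 19 seats, so the divisor must be adjusted.
With modified divisor 1640: modified quotas C 7.048, F 4.596, B 3.971.
Rounding up: C 8, F 5, B 4 (total 17).

C: 8; F: 5; B: 4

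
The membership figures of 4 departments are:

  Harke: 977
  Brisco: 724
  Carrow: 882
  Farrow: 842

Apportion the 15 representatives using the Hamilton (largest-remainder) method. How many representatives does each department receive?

Harke 4, Brisco 3, Carrow 4, Farrow 4

Total 3425; standard divisor 3425/15 ≈ 228.333.
Standard quotas: Harke 4.279, Brisco 3.171, Carrow 3.863, Farrow 3.688.
Lower quotas: Harke 4, Brisco 3, Carrow 3, Farrow 3 (sum 13, leaving 2 seats).
Remainders in descending order: Carrow 0.863, Farrow 0.688, Harke 0.279, Brisco 0.171.
Largest remainders: Carrow, Farrow receive the extra seats.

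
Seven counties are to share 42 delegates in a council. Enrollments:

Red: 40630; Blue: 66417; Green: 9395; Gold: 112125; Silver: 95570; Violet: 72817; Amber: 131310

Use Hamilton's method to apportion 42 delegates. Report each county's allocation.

Standard divisor: 528264 ÷ 42 ≈ 12577.714.
Standard quotas: Red 3.2303, Blue 5.2805, Green 0.7470, Gold 8.9146, Silver 7.5984, Violet 5.7894, Amber 10.4399.
Lower quotas: Red 3, Blue 5, Green 0, Gold 8, Silver 7, Violet 5, Amber 10 (sum 38, leaving 4 seats).
Remainders in descending order: Gold 0.9146, Violet 0.7894, Green 0.7470, Silver 0.5984, Amber 0.4399, Blue 0.2805, Red 0.2303.
Largest remainders: Gold, Violet, Green, Silver receive the extra seats.

Red 3; Blue 5; Green 1; Gold 9; Silver 8; Violet 6; Amber 10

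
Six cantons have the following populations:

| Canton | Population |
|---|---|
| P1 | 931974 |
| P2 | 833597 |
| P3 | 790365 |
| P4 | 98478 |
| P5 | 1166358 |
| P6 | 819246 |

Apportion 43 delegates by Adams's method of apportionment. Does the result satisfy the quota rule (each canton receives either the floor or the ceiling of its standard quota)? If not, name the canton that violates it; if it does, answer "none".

none

Standard quotas: P1 8.637, P2 7.725, P3 7.324, P4 0.913, P5 10.809, P6 7.592.
Adams allocation: P1 8, P2 8, P3 7, P4 1, P5 11, P6 8.
Every allocation lies between the lower and upper quota.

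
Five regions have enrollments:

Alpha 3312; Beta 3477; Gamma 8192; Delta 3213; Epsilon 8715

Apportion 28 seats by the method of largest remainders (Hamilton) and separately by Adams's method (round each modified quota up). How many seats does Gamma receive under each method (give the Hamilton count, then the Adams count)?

Hamilton: Alpha 3, Beta 4, Gamma 9, Delta 3, Epsilon 9.
Adams: Alpha 4, Beta 4, Gamma 8, Delta 3, Epsilon 9.
Gamma gets 9 under Hamilton and 8 under Adams.

9 and 8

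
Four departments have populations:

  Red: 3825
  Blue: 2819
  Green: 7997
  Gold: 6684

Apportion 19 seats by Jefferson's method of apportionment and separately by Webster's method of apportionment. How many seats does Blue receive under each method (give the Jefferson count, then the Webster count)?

Jefferson: Red 3, Blue 2, Green 8, Gold 6.
Webster: Red 3, Blue 3, Green 7, Gold 6.
Blue gets 2 under Jefferson and 3 under Webster.

2 and 3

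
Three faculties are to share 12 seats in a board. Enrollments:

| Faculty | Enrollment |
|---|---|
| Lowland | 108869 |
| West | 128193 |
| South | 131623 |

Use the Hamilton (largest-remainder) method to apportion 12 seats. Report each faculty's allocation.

Standard divisor: 368685 ÷ 12 ≈ 30723.75.
Standard quotas: Lowland 3.5435, West 4.1724, South 4.2841.
Lower quotas: Lowland 3, West 4, South 4 (sum 11, leaving 1 seat).
Remainders in descending order: Lowland 0.5435, South 0.2841, West 0.1724.
The surplus seat goes to Lowland.

Lowland 4; West 4; South 4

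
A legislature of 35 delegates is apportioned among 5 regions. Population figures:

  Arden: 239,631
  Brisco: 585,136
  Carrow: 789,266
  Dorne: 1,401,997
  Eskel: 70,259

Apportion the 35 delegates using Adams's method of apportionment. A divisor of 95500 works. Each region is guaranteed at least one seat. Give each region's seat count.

Arden: 3; Brisco: 7; Carrow: 9; Dorne: 15; Eskel: 1

With modified divisor 95500: modified quotas Arden 2.509, Brisco 6.127, Carrow 8.265, Dorne 14.681, Eskel 0.736.
Rounding up: Arden 3, Brisco 7, Carrow 9, Dorne 15, Eskel 1 (total 35).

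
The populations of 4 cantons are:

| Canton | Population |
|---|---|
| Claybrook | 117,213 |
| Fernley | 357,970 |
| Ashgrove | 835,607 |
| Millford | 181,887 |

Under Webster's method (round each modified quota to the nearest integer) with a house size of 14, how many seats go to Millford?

Standard divisor 1492677/14 ≈ 106619.786; standard quotas: Claybrook 1.099, Fernley 3.357, Ashgrove 7.837, Millford 1.706.
Rounding to the nearest integer gives Claybrook 1, Fernley 3, Ashgrove 8, Millford 2 — total 14, matching the house size, so no adjustment is needed.
Millford receives 2.

2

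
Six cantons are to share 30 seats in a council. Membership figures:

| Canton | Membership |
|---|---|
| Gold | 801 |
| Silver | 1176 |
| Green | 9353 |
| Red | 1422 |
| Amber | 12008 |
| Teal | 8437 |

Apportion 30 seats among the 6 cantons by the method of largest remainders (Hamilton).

Total 33197; standard divisor 33197/30 ≈ 1106.567.
Standard quotas: Gold 0.7239, Silver 1.0627, Green 8.4523, Red 1.2851, Amber 10.8516, Teal 7.6245.
Lower quotas: Gold 0, Silver 1, Green 8, Red 1, Amber 10, Teal 7 (sum 27, leaving 3 seats).
Remainders in descending order: Amber 0.8516, Gold 0.7239, Teal 0.6245, Green 0.4523, Red 0.2851, Silver 0.0627.
The surplus seats go to Amber, Gold, Teal.

Gold 1, Silver 1, Green 8, Red 1, Amber 11, Teal 8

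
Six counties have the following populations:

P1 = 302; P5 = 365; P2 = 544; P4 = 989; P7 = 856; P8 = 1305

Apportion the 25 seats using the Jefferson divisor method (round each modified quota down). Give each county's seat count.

Standard divisor 4361/25 ≈ 174.44; standard quotas: P1 1.731, P5 2.092, P2 3.119, P4 5.670, P7 4.907, P8 7.481.
Rounding down gives 1, 2, 3, 5, 4, 7 = 22 seats, so the divisor must be adjusted.
With modified divisor 160: modified quotas P1 1.887, P5 2.281, P2 3.400, P4 6.181, P7 5.350, P8 8.156.
Rounding down: P1 1, P5 2, P2 3, P4 6, P7 5, P8 8 (total 25).

P1 1; P5 2; P2 3; P4 6; P7 5; P8 8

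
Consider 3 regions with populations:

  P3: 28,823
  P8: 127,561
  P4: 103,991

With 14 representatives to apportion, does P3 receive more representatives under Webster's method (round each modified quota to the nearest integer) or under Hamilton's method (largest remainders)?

Webster: P3 2, P8 7, P4 5.
Hamilton: P3 1, P8 7, P4 6.
P3 gets 2 under Webster and 1 under Hamilton.

Webster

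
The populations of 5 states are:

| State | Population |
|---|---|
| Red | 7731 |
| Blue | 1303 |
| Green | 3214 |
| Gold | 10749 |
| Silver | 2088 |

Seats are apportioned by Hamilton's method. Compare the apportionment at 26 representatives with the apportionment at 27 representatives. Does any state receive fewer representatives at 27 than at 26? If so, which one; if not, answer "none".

At 26 seats: Red 8, Blue 2, Green 3, Gold 11, Silver 2.
At 27 seats: Red 8, Blue 1, Green 4, Gold 12, Silver 2.
Blue drops from 2 to 1.

Blue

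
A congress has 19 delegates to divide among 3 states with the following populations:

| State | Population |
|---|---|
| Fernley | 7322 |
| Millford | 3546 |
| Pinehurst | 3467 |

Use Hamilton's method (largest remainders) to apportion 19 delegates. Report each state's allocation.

Fernley 10; Millford 5; Pinehurst 4

Total 14335; standard divisor 14335/19 ≈ 754.474.
Standard quotas: Fernley 9.7048, Millford 4.7000, Pinehurst 4.5953.
Lower quotas: Fernley 9, Millford 4, Pinehurst 4 (sum 17, leaving 2 seats).
Remainders in descending order: Fernley 0.7048, Millford 0.7000, Pinehurst 0.5953.
Largest remainders: Fernley, Millford receive the extra seats.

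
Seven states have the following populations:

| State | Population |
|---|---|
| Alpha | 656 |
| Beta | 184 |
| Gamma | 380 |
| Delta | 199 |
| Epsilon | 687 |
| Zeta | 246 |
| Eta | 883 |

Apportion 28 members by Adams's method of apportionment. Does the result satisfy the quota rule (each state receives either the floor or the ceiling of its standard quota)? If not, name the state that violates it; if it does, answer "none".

Standard quotas: Alpha 5.678, Beta 1.593, Gamma 3.289, Delta 1.722, Epsilon 5.946, Zeta 2.129, Eta 7.643.
Adams allocation: Alpha 6, Beta 2, Gamma 3, Delta 2, Epsilon 6, Zeta 2, Eta 7.
Every allocation lies between the lower and upper quota.

none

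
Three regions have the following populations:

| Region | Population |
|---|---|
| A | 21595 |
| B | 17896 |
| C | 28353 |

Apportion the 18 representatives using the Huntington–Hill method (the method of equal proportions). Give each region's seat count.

A 6, B 5, C 7

With divisor 3866: modified quotas A 5.586, B 4.629, C 7.334.
Geometric-mean thresholds: A √(5·6)=5.477, B √(4·5)=4.472, C √(7·8)=7.483.
Each quota rounded against its threshold gives A 6, B 5, C 7 (total 18).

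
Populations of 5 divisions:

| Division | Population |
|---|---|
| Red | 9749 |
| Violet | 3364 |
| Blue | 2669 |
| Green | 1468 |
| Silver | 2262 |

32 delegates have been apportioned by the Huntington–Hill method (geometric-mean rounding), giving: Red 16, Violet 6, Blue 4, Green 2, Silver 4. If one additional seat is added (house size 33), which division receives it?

Priority for the next seat is population ÷ (√(s·(s+1))).
Priorities: Red 591.120, Violet 519.076, Blue 596.807, Green 599.308, Silver 505.799.
Highest priority: Green.

Green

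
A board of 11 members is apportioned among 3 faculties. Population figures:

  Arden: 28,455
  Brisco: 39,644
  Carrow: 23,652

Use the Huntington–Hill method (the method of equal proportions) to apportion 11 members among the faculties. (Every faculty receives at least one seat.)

With divisor 8539: modified quotas Arden 3.332, Brisco 4.643, Carrow 2.770.
Geometric-mean thresholds: Arden √(3·4)=3.464, Brisco √(4·5)=4.472, Carrow √(2·3)=2.449.
Each quota rounded against its threshold gives Arden 3, Brisco 5, Carrow 3 (total 11).

Arden 3, Brisco 5, Carrow 3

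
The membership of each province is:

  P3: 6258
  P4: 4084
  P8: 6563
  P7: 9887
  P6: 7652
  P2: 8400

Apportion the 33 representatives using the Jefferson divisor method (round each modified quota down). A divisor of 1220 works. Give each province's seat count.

P3 5, P4 3, P8 5, P7 8, P6 6, P2 6

With modified divisor 1220: modified quotas P3 5.130, P4 3.348, P8 5.380, P7 8.104, P6 6.272, P2 6.885.
Rounding down: P3 5, P4 3, P8 5, P7 8, P6 6, P2 6 (total 33).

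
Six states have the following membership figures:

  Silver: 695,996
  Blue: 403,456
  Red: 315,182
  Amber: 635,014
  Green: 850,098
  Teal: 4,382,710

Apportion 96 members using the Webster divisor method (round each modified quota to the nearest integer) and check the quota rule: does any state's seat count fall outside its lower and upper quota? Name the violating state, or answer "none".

Standard quotas: Silver 9.175, Blue 5.319, Red 4.155, Amber 8.371, Green 11.206, Teal 57.774.
Webster allocation: Silver 9, Blue 5, Red 4, Amber 8, Green 11, Teal 59.
Teal has quota 57.774 (lower 57, upper 58) but receives 59 — outside the quota interval.

Teal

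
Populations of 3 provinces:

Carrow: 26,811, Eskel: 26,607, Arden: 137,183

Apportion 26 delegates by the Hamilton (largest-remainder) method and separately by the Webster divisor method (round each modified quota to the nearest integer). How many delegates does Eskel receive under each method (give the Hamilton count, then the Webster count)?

3 and 4

Hamilton: Carrow 4, Eskel 3, Arden 19.
Webster: Carrow 4, Eskel 4, Arden 18.
Eskel gets 3 under Hamilton and 4 under Webster.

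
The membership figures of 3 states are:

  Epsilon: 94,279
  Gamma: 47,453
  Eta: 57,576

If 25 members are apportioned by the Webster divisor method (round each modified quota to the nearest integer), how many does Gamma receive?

6

Standard divisor 199308/25 ≈ 7972.32; standard quotas: Epsilon 11.826, Gamma 5.952, Eta 7.222.
Rounding to the nearest integer gives Epsilon 12, Gamma 6, Eta 7 — total 25, matching the house size, so no adjustment is needed.
Gamma receives 6.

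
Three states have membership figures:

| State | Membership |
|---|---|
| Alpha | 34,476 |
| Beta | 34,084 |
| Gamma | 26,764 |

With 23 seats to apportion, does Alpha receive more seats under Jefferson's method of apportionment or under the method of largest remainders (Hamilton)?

Jefferson

Jefferson: Alpha 9, Beta 8, Gamma 6.
Hamilton: Alpha 8, Beta 8, Gamma 7.
Alpha gets 9 under Jefferson and 8 under Hamilton.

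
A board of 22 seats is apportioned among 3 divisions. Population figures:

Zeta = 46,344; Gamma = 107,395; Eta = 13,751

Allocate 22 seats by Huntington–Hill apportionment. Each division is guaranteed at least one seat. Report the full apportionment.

Zeta 6; Gamma 14; Eta 2

With divisor 7686: modified quotas Zeta 6.030, Gamma 13.973, Eta 1.789.
Geometric-mean thresholds: Zeta √(6·7)=6.481, Gamma √(13·14)=13.491, Eta √(1·2)=1.414.
Each quota rounded against its threshold gives Zeta 6, Gamma 14, Eta 2 (total 22).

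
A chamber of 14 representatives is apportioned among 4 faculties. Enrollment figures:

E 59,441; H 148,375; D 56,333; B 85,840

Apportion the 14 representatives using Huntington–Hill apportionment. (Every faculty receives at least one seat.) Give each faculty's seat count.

E=2, H=6, D=2, B=4

With divisor 24523: modified quotas E 2.424, H 6.050, D 2.297, B 3.500.
Geometric-mean thresholds: E √(2·3)=2.449, H √(6·7)=6.481, D √(2·3)=2.449, B √(3·4)=3.464.
Each quota rounded against its threshold gives E 2, H 6, D 2, B 4 (total 14).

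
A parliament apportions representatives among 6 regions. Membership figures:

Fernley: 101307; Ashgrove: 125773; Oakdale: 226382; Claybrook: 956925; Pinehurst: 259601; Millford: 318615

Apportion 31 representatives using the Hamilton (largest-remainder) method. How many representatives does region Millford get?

Total 1988603; standard divisor 1988603/31 ≈ 64148.484.
Standard quotas: Fernley 1.5793, Ashgrove 1.9607, Oakdale 3.5290, Claybrook 14.9173, Pinehurst 4.0469, Millford 4.9668.
Lower quotas: Fernley 1, Ashgrove 1, Oakdale 3, Claybrook 14, Pinehurst 4, Millford 4 (sum 27, leaving 4 seats).
Remainders in descending order: Millford 0.9668, Ashgrove 0.9607, Claybrook 0.9173, Fernley 0.5793, Oakdale 0.5290, Pinehurst 0.0469.
The surplus seats go to Millford, Ashgrove, Claybrook, Fernley.
Millford receives 5.

5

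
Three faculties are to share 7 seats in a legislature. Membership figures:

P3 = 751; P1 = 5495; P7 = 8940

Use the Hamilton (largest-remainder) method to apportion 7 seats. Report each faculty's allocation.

The standard divisor is 15186/7 ≈ 2169.429.
Standard quotas: P3 0.3462, P1 2.5329, P7 4.1209.
Lower quotas: P3 0, P1 2, P7 4 (sum 6, leaving 1 seat).
Remainders in descending order: P1 0.5329, P3 0.3462, P7 0.1209.
The surplus seat goes to P1.

P3 0, P1 3, P7 4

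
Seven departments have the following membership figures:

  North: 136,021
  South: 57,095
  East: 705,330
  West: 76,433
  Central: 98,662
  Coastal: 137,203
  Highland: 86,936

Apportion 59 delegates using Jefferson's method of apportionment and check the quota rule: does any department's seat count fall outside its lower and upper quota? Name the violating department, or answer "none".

Standard quotas: North 6.184, South 2.596, East 32.068, West 3.475, Central 4.486, Coastal 6.238, Highland 3.953.
Jefferson allocation: North 6, South 2, East 34, West 3, Central 4, Coastal 6, Highland 4.
East has quota 32.068 (lower 32, upper 33) but receives 34 — outside the quota interval.

East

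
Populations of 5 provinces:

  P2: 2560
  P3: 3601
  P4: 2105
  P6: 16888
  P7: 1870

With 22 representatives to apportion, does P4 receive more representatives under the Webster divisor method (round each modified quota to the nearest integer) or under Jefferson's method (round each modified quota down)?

Webster

Webster: P2 2, P3 3, P4 2, P6 14, P7 1.
Jefferson: P2 2, P3 3, P4 1, P6 15, P7 1.
P4 gets 2 under Webster and 1 under Jefferson.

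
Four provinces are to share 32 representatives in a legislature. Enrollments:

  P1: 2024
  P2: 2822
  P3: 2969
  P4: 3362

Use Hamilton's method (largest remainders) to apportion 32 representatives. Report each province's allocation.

Total 11177; standard divisor 11177/32 ≈ 349.281.
Standard quotas: P1 5.795, P2 8.079, P3 8.500, P4 9.625.
Lower quotas: P1 5, P2 8, P3 8, P4 9 (sum 30, leaving 2 seats).
Remainders in descending order: P1 0.795, P4 0.625, P3 0.500, P2 0.079.
Largest remainders: P1, P4 receive the extra seats.

P1=6; P2=8; P3=8; P4=10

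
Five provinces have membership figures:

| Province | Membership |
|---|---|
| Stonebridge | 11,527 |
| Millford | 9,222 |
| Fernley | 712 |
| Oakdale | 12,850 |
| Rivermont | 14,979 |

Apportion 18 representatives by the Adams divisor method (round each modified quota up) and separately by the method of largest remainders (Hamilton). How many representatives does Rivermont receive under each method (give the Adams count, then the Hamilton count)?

5 and 6

Adams: Stonebridge 4, Millford 3, Fernley 1, Oakdale 5, Rivermont 5.
Hamilton: Stonebridge 4, Millford 3, Fernley 0, Oakdale 5, Rivermont 6.
Rivermont gets 5 under Adams and 6 under Hamilton.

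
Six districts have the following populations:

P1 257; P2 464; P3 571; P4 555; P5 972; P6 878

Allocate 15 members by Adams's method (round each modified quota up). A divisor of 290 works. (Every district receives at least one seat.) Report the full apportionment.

With modified divisor 290: modified quotas P1 0.886, P2 1.600, P3 1.969, P4 1.914, P5 3.352, P6 3.028.
Rounding up: P1 1, P2 2, P3 2, P4 2, P5 4, P6 4 (total 15).

P1=1; P2=2; P3=2; P4=2; P5=4; P6=4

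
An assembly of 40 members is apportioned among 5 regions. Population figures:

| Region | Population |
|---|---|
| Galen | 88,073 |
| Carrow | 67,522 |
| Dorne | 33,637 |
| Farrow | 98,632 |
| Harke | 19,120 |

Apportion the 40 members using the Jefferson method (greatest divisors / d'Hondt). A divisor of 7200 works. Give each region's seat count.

With modified divisor 7200: modified quotas Galen 12.232, Carrow 9.378, Dorne 4.672, Farrow 13.699, Harke 2.656.
Rounding down: Galen 12, Carrow 9, Dorne 4, Farrow 13, Harke 2 (total 40).

Galen=12, Carrow=9, Dorne=4, Farrow=13, Harke=2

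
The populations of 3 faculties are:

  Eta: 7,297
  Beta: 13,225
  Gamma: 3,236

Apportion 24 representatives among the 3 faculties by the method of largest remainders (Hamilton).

The standard divisor is 23758/24 ≈ 989.917.
Standard quotas: Eta 7.3713, Beta 13.3597, Gamma 3.2690.
Lower quotas: Eta 7, Beta 13, Gamma 3 (sum 23, leaving 1 seat).
Remainders in descending order: Eta 0.3713, Beta 0.3597, Gamma 0.2690.
The surplus seat goes to Eta.

Eta: 8; Beta: 13; Gamma: 3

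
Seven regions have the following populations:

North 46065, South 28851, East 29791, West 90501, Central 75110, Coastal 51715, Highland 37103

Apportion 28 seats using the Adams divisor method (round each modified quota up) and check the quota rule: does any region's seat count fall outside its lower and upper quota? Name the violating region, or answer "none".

none

Standard quotas: North 3.591, South 2.249, East 2.323, West 7.056, Central 5.856, Coastal 4.032, Highland 2.893.
Adams allocation: North 4, South 2, East 2, West 7, Central 6, Coastal 4, Highland 3.
Every allocation lies between the lower and upper quota.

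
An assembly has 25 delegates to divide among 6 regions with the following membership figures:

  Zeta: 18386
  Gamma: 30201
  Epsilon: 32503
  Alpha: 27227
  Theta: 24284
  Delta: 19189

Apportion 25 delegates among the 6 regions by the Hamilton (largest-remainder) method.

Zeta 3, Gamma 5, Epsilon 5, Alpha 5, Theta 4, Delta 3

Standard divisor: 151790 ÷ 25 ≈ 6071.6.
Standard quotas: Zeta 3.0282, Gamma 4.9741, Epsilon 5.3533, Alpha 4.4843, Theta 3.9996, Delta 3.1605.
Lower quotas: Zeta 3, Gamma 4, Epsilon 5, Alpha 4, Theta 3, Delta 3 (sum 22, leaving 3 seats).
Remainders in descending order: Theta 0.9996, Gamma 0.9741, Alpha 0.4843, Epsilon 0.3533, Delta 0.1605, Zeta 0.0282.
The surplus seats go to Theta, Gamma, Alpha.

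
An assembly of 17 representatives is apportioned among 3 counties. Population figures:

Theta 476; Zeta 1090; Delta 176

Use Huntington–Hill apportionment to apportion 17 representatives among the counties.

With divisor 105: modified quotas Theta 4.533, Zeta 10.381, Delta 1.676.
Geometric-mean thresholds: Theta √(4·5)=4.472, Zeta √(10·11)=10.488, Delta √(1·2)=1.414.
Each quota rounded against its threshold gives Theta 5, Zeta 10, Delta 2 (total 17).

Theta=5, Zeta=10, Delta=2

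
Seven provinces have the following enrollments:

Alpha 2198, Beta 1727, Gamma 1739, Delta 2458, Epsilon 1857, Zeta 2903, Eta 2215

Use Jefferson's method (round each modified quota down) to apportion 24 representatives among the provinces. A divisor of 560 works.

With modified divisor 560: modified quotas Alpha 3.925, Beta 3.084, Gamma 3.105, Delta 4.389, Epsilon 3.316, Zeta 5.184, Eta 3.955.
Rounding down: Alpha 3, Beta 3, Gamma 3, Delta 4, Epsilon 3, Zeta 5, Eta 3 (total 24).

Alpha 3, Beta 3, Gamma 3, Delta 4, Epsilon 3, Zeta 5, Eta 3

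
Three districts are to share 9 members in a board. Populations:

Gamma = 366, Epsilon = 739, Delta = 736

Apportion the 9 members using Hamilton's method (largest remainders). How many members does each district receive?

Total 1841; standard divisor 1841/9 ≈ 204.556.
Standard quotas: Gamma 1.789, Epsilon 3.613, Delta 3.598.
Lower quotas: Gamma 1, Epsilon 3, Delta 3 (sum 7, leaving 2 seats).
Remainders in descending order: Gamma 0.789, Epsilon 0.613, Delta 0.598.
The surplus seats go to Gamma, Epsilon.

Gamma=2; Epsilon=4; Delta=3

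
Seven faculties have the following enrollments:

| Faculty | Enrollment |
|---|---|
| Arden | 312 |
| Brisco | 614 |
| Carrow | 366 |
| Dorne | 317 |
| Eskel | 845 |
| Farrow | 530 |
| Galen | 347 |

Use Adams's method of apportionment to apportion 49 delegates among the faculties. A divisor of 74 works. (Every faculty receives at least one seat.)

With modified divisor 74: modified quotas Arden 4.216, Brisco 8.297, Carrow 4.946, Dorne 4.284, Eskel 11.419, Farrow 7.162, Galen 4.689.
Rounding up: Arden 5, Brisco 9, Carrow 5, Dorne 5, Eskel 12, Farrow 8, Galen 5 (total 49).

Arden=5; Brisco=9; Carrow=5; Dorne=5; Eskel=12; Farrow=8; Galen=5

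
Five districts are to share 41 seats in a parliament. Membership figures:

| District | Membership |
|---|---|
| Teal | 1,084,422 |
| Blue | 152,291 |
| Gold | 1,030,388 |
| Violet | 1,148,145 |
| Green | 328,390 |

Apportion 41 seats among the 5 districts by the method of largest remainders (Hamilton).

The standard divisor is 3743636/41 ≈ 91308.195.
Standard quotas: Teal 11.8765, Blue 1.6679, Gold 11.2847, Violet 12.5744, Green 3.5965.
Lower quotas: Teal 11, Blue 1, Gold 11, Violet 12, Green 3 (sum 38, leaving 3 seats).
Remainders in descending order: Teal 0.8765, Blue 0.6679, Green 0.5965, Violet 0.5744, Gold 0.2847.
The surplus seats go to Teal, Blue, Green.

Teal=12, Blue=2, Gold=11, Violet=12, Green=4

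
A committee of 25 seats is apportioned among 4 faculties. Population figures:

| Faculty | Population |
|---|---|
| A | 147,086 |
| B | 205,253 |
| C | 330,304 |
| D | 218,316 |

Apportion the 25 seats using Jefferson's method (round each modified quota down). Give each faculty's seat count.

A: 4; B: 6; C: 9; D: 6

Standard divisor 900959/25 ≈ 36038.36; standard quotas: A 4.081, B 5.695, C 9.165, D 6.058.
Rounding down gives 4, 5, 9, 6 = 24 seats, so the divisor must be adjusted.
With modified divisor 33600: modified quotas A 4.378, B 6.109, C 9.830, D 6.497.
Rounding down: A 4, B 6, C 9, D 6 (total 25).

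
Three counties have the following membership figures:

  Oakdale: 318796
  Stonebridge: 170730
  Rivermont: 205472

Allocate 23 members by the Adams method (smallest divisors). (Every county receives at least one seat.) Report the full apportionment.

Oakdale: 10, Stonebridge: 6, Rivermont: 7

Standard divisor 694998/23 ≈ 30217.304; standard quotas: Oakdale 10.550, Stonebridge 5.650, Rivermont 6.800.
Rounding up gives 11, 6, 7 = 24 seats, so the divisor must be adjusted.
With modified divisor 33000: modified quotas Oakdale 9.660, Stonebridge 5.174, Rivermont 6.226.
Rounding up: Oakdale 10, Stonebridge 6, Rivermont 7 (total 23).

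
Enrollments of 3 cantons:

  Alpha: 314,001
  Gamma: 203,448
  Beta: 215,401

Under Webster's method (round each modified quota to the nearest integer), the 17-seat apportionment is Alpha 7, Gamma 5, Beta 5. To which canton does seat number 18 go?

Alpha

Priority for the next seat is population ÷ (current seats + 0.5).
Priorities: Alpha 41866.800, Gamma 36990.545, Beta 39163.818.
Highest priority: Alpha.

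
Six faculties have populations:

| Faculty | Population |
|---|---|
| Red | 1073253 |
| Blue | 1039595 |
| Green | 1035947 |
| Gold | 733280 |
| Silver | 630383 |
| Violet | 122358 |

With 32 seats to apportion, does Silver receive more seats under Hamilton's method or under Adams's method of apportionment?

Adams

Hamilton: Red 8, Blue 7, Green 7, Gold 5, Silver 4, Violet 1.
Adams: Red 7, Blue 7, Green 7, Gold 5, Silver 5, Violet 1.
Silver gets 4 under Hamilton and 5 under Adams.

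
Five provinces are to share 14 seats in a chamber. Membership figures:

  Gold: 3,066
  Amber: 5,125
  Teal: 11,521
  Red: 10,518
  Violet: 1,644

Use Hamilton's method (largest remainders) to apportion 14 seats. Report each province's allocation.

Gold 1; Amber 2; Teal 5; Red 5; Violet 1

The standard divisor is 31874/14 ≈ 2276.714.
Standard quotas: Gold 1.3467, Amber 2.2511, Teal 5.0604, Red 4.6198, Violet 0.7221.
Lower quotas: Gold 1, Amber 2, Teal 5, Red 4, Violet 0 (sum 12, leaving 2 seats).
Remainders in descending order: Violet 0.7221, Red 0.6198, Gold 0.3467, Amber 0.2511, Teal 0.0604.
Largest remainders: Violet, Red receive the extra seats.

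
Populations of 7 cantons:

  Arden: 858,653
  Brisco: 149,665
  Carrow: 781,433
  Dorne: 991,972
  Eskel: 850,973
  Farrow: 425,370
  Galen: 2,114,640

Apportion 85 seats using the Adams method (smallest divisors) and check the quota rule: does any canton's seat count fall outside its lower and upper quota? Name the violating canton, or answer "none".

Standard quotas: Arden 11.824, Brisco 2.061, Carrow 10.761, Dorne 13.660, Eskel 11.718, Farrow 5.857, Galen 29.119.
Adams allocation: Arden 12, Brisco 2, Carrow 11, Dorne 14, Eskel 12, Farrow 6, Galen 28.
Galen has quota 29.119 (lower 29, upper 30) but receives 28 — outside the quota interval.

Galen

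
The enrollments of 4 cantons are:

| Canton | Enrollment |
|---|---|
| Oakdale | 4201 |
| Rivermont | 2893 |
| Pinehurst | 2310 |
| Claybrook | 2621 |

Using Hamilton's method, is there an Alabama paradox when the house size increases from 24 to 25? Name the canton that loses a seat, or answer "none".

At 24 seats: Oakdale 8, Rivermont 6, Pinehurst 5, Claybrook 5.
At 25 seats: Oakdale 9, Rivermont 6, Pinehurst 5, Claybrook 5.
No canton's allocation decreased.

none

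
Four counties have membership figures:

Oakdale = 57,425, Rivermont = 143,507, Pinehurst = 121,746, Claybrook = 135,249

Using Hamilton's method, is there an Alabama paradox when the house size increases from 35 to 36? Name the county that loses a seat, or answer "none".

Oakdale

At 35 seats: Oakdale 5, Rivermont 11, Pinehurst 9, Claybrook 10.
At 36 seats: Oakdale 4, Rivermont 11, Pinehurst 10, Claybrook 11.
Oakdale drops from 5 to 4.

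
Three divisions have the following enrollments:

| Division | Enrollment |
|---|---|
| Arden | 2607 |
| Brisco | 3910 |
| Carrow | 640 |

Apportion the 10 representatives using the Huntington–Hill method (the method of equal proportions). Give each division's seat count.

Arden 4; Brisco 5; Carrow 1

With divisor 733: modified quotas Arden 3.557, Brisco 5.334, Carrow 0.873.
Geometric-mean thresholds: Arden √(3·4)=3.464, Brisco √(5·6)=5.477, Carrow (min 1).
Each quota rounded against its threshold gives Arden 4, Brisco 5, Carrow 1 (total 10).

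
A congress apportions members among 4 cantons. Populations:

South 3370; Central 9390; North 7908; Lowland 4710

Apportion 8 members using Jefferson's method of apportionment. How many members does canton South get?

1

Standard divisor 25378/8 ≈ 3172.25; standard quotas: South 1.062, Central 2.960, North 2.493, Lowland 1.485.
Rounding down gives 1, 2, 2, 1 = 6 seats, so the divisor must be adjusted.
With modified divisor 2500: modified quotas South 1.348, Central 3.756, North 3.163, Lowland 1.884.
Rounding down: South 1, Central 3, North 3, Lowland 1 (total 8).
South receives 1.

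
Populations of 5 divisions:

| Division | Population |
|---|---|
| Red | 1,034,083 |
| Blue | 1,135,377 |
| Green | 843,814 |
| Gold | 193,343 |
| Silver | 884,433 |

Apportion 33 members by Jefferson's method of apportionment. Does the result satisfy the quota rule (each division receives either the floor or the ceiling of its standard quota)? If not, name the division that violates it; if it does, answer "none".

Standard quotas: Red 8.341, Blue 9.158, Green 6.807, Gold 1.560, Silver 7.134.
Jefferson allocation: Red 9, Blue 9, Green 7, Gold 1, Silver 7.
Every allocation lies between the lower and upper quota.

none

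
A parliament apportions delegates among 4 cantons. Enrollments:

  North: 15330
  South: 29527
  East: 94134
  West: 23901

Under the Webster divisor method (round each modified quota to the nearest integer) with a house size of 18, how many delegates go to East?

Standard divisor 162892/18 ≈ 9049.556; standard quotas: North 1.694, South 3.263, East 10.402, West 2.641.
Rounding to the nearest integer gives North 2, South 3, East 10, West 3 — total 18, matching the house size, so no adjustment is needed.
East receives 10.

10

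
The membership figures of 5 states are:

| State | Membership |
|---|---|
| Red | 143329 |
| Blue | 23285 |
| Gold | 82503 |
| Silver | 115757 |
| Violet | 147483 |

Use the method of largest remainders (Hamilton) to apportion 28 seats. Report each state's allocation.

The standard divisor is 512357/28 ≈ 18298.464.
Standard quotas: Red 7.8328, Blue 1.2725, Gold 4.5087, Silver 6.3261, Violet 8.0599.
Lower quotas: Red 7, Blue 1, Gold 4, Silver 6, Violet 8 (sum 26, leaving 2 seats).
Remainders in descending order: Red 0.8328, Gold 0.5087, Silver 0.3261, Blue 0.2725, Violet 0.0599.
The surplus seats go to Red, Gold.

Red: 8, Blue: 1, Gold: 5, Silver: 6, Violet: 8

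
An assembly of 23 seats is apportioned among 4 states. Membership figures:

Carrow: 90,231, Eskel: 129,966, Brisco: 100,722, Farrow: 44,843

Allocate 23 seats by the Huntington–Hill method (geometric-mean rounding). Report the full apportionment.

With divisor 16008: modified quotas Carrow 5.637, Eskel 8.119, Brisco 6.292, Farrow 2.801.
Geometric-mean thresholds: Carrow √(5·6)=5.477, Eskel √(8·9)=8.485, Brisco √(6·7)=6.481, Farrow √(2·3)=2.449.
Each quota rounded against its threshold gives Carrow 6, Eskel 8, Brisco 6, Farrow 3 (total 23).

Carrow 6; Eskel 8; Brisco 6; Farrow 3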